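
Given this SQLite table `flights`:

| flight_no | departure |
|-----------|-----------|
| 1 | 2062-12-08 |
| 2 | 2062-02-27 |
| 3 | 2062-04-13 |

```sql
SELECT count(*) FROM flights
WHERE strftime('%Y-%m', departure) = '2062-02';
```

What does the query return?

1

Rows with year-month 2062-02: 2062-02-27 → 1.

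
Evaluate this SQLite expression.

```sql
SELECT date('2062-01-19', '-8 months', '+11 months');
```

Adding -8 months to 2062-01-19 gives 2061-05-19.
Adding +11 months to 2061-05-19 gives 2062-04-19.

2062-04-19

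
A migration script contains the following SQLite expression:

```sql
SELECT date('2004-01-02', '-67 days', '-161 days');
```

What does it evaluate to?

2003-05-19

Applying '-67 days' to 2004-01-02: counting 67 days back gives 2003-10-27.
Applying '-161 days' to 2003-10-27: counting 161 days back gives 2003-05-19.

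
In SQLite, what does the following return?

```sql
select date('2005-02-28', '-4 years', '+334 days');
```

2002-01-28

Adding -4 years to 2005-02-28 gives 2001-02-28.
Applying '+334 days' to 2001-02-28: counting 334 days forward gives 2002-01-28.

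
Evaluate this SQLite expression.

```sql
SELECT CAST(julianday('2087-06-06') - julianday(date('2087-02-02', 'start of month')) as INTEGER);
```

`start of month` rewinds 2087-02-02 to 2087-02-01.
27 days remain in February 2087 after the 1st (28 − 1).
March 2087: 31 days.
April 2087: 30 days.
May 2087: 31 days.
Then 6 days into June 2087.
Total: 27 + 31 + 30 + 31 + 6 = 125.

125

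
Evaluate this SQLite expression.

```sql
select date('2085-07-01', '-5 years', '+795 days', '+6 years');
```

Adding -5 years to 2085-07-01 gives 2080-07-01.
Applying '+795 days' to 2080-07-01: counting 795 days forward gives 2082-09-04.
Adding +6 years to 2082-09-04 gives 2088-09-04.

2088-09-04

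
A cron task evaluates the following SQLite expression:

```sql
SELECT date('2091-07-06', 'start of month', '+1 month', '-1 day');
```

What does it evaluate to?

2091-07-31

`start of month` rewinds 2091-07-06 to 2091-07-01.
Adding +1 month to 2091-07-01 gives 2091-08-01.
Going back 1 day from 2091-08-01 reaches 2091-07-31 (last day of July, 31 days).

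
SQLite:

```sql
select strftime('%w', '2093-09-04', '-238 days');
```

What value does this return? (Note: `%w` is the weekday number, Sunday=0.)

5

First apply '-238 days': 2093-09-04 → 2093-01-09.
2093-01-09 is a Friday; with Sunday=0 that is 5.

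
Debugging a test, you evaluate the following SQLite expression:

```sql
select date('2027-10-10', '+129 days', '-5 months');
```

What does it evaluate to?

2027-09-16

Applying '+129 days' to 2027-10-10: counting 129 days forward gives 2028-02-16.
Adding -5 months to 2028-02-16 gives 2027-09-16.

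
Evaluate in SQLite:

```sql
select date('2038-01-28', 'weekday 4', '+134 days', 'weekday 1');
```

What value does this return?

`weekday 4` advances to the next Thursday; 2038-01-28 is already a Thursday, so it stays at 2038-01-28.
Applying '+134 days' to 2038-01-28: counting 134 days forward gives 2038-06-11.
`weekday 1` advances to the next Monday; 2038-06-11 is a Friday, so it moves forward to 2038-06-14.

2038-06-14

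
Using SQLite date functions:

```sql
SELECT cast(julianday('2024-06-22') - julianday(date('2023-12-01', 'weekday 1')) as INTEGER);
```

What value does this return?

201

`weekday 1` advances to the next Monday; 2023-12-01 is a Friday, so it moves forward to 2023-12-04.
27 days remain in December 2023 after the 4th (31 − 4).
January 2024: 31 days.
February 2024: 29 days (leap year).
March 2024: 31 days.
April 2024: 30 days.
May 2024: 31 days.
Then 22 days into June 2024.
Total: 27 + 31 + 29 + 31 + 30 + 31 + 22 = 201.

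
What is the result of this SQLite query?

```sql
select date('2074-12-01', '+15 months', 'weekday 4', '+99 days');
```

2076-06-12

Adding +15 months to 2074-12-01 gives 2076-03-01.
`weekday 4` advances to the next Thursday; 2076-03-01 is a Sunday, so it moves forward to 2076-03-05.
Applying '+99 days' to 2076-03-05: counting 99 days forward gives 2076-06-12.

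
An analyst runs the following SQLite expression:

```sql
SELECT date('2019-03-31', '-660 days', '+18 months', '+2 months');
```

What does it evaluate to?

2019-02-09

Applying '-660 days' to 2019-03-31: counting 660 days back gives 2017-06-09.
Adding +18 months to 2017-06-09 gives 2018-12-09.
Adding +2 months to 2018-12-09 gives 2019-02-09.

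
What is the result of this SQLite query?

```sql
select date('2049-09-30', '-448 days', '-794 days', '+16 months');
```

Applying '-448 days' to 2049-09-30: counting 448 days back gives 2048-07-09.
Applying '-794 days' to 2048-07-09: counting 794 days back gives 2046-05-07.
Adding +16 months to 2046-05-07 gives 2047-09-07.

2047-09-07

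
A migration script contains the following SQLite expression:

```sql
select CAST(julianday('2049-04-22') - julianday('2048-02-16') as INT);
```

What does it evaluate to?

431

13 days remain in February 2048 after the 16th (29 − 16).
Full months from March 2048 through March 2049 contribute their day counts.
Then 22 days into April 2049.
Total: 13 + 31 + 30 + 31 + 30 + 31 + 31 + 30 + 31 + 30 + 31 + 31 + 28 + 31 + 22 = 431.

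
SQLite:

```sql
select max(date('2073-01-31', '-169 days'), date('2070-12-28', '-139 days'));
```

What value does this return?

2072-08-15

date('2073-01-31', '-169 days') → 2072-08-15.
date('2070-12-28', '-139 days') → 2070-08-11.
Later of the two is 2072-08-15.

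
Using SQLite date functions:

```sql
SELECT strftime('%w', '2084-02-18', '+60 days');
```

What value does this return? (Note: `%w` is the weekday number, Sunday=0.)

First apply '+60 days': 2084-02-18 → 2084-04-18.
2084-04-18 is a Tuesday; with Sunday=0 that is 2.

2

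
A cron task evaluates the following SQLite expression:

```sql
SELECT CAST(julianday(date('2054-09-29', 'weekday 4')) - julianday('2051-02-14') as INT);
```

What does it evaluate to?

1325

`weekday 4` advances to the next Thursday; 2054-09-29 is a Tuesday, so it moves forward to 2054-10-01.
14 days remain in February 2051 after the 14th (28 − 14).
Full months from March 2051 through September 2054 contribute their day counts.
Then 1 day into October 2054.
Total: 14 + 31 + 30 + 31 + 30 + 31 + 31 + 30 + 31 + 30 + 31 + 31 + 29 + 31 + 30 + 31 + 30 + 31 + 31 + 30 + 31 + 30 + 31 + 31 + 28 + 31 + 30 + 31 + 30 + 31 + 31 + 30 + 31 + 30 + 31 + 31 + 28 + 31 + 30 + 31 + 30 + 31 + 31 + 30 + 1 = 1325.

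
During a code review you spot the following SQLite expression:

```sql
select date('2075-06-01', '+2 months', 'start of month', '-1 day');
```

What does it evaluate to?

2075-07-31

Adding +2 months to 2075-06-01 gives 2075-08-01.
`start of month` rewinds 2075-08-01 to 2075-08-01.
Going back 1 day from 2075-08-01 reaches 2075-07-31 (last day of July, 31 days).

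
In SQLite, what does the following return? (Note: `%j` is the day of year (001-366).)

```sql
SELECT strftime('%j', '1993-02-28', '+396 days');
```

090

First apply '+396 days': 1993-02-28 → 1994-03-31.
Day-of-year for 1994-03-31: days since 1994-01-01 inclusive = 90, zero-padded to 090.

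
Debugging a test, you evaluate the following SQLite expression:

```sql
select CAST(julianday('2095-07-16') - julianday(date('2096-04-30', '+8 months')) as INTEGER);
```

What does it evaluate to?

Adding +8 months to 2096-04-30 gives 2096-12-30.
15 days remain in July 2095 after the 16th (31 − 16).
Full months from August 2095 through November 2096 contribute their day counts.
Then 30 days into December 2096.
Total: 15 + 31 + 30 + 31 + 30 + 31 + 31 + 29 + 31 + 30 + 31 + 30 + 31 + 31 + 30 + 31 + 30 + 30 = 533.
The subtraction is earlier − later, so the result is −533 → -533.

-533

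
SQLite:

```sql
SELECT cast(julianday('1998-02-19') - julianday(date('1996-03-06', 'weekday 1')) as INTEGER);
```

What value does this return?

710

`weekday 1` advances to the next Monday; 1996-03-06 is a Wednesday, so it moves forward to 1996-03-11.
20 days remain in March 1996 after the 11th (31 − 11).
Full months from April 1996 through January 1998 contribute their day counts.
Then 19 days into February 1998.
Total: 20 + 30 + 31 + 30 + 31 + 31 + 30 + 31 + 30 + 31 + 31 + 28 + 31 + 30 + 31 + 30 + 31 + 31 + 30 + 31 + 30 + 31 + 31 + 19 = 710.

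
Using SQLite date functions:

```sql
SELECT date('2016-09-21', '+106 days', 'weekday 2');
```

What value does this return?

2017-01-10

Applying '+106 days' to 2016-09-21: counting 106 days forward gives 2017-01-05.
`weekday 2` advances to the next Tuesday; 2017-01-05 is a Thursday, so it moves forward to 2017-01-10.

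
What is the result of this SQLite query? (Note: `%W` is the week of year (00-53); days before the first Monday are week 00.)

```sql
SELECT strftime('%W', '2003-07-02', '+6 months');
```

00

First apply '+6 months': 2003-07-02 → 2004-01-02.
2004-01-02 is a Friday. SQLite's %W counts Mondays since the year started; the result is 00.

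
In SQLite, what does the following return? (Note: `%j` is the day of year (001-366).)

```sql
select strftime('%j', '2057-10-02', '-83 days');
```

192

First apply '-83 days': 2057-10-02 → 2057-07-11.
Day-of-year for 2057-07-11: days since 2057-01-01 inclusive = 192, zero-padded to 192.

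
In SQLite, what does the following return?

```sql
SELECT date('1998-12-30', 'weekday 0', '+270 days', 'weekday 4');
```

`weekday 0` advances to the next Sunday; 1998-12-30 is a Wednesday, so it moves forward to 1999-01-03.
Applying '+270 days' to 1999-01-03: counting 270 days forward gives 1999-09-30.
`weekday 4` advances to the next Thursday; 1999-09-30 is already a Thursday, so it stays at 1999-09-30.

1999-09-30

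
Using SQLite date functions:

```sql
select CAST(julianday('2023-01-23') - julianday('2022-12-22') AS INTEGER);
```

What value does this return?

9 days remain in December 2022 after the 22nd (31 − 22).
Then 23 days into January 2023.
Total: 9 + 23 = 32.

32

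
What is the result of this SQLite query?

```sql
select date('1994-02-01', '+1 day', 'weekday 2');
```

1994-02-08

Advancing 1 more day within February lands on 1994-02-02.
`weekday 2` advances to the next Tuesday; 1994-02-02 is a Wednesday, so it moves forward to 1994-02-08.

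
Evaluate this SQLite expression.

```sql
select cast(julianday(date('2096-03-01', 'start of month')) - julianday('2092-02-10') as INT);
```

`start of month` rewinds 2096-03-01 to 2096-03-01.
19 days remain in February 2092 after the 10th (29 − 10).
Full months from March 2092 through February 2096 contribute their day counts.
Then 1 day into March 2096.
Total: 19 + 31 + 30 + 31 + 30 + 31 + 31 + 30 + 31 + 30 + 31 + 31 + 28 + 31 + 30 + 31 + 30 + 31 + 31 + 30 + 31 + 30 + 31 + 31 + 28 + 31 + 30 + 31 + 30 + 31 + 31 + 30 + 31 + 30 + 31 + 31 + 28 + 31 + 30 + 31 + 30 + 31 + 31 + 30 + 31 + 30 + 31 + 31 + 29 + 1 = 1481.

1481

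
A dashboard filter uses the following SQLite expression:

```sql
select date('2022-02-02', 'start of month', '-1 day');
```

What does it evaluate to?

`start of month` rewinds 2022-02-02 to 2022-02-01.
Going back 1 day from 2022-02-01 reaches 2022-01-31 (last day of January, 31 days).

2022-01-31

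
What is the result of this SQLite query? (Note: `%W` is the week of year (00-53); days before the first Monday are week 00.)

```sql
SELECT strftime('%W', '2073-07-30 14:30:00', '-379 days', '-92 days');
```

First apply '-379 days', '-92 days': 2073-07-30 14:30:00 → 2072-04-15 14:30:00.
2072-04-15 is a Friday. SQLite's %W counts Mondays since the year started; the result is 15.

15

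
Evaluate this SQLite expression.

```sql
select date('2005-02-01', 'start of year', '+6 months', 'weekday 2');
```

`start of year` rewinds 2005-02-01 to 2005-01-01.
Adding +6 months to 2005-01-01 gives 2005-07-01.
`weekday 2` advances to the next Tuesday; 2005-07-01 is a Friday, so it moves forward to 2005-07-05.

2005-07-05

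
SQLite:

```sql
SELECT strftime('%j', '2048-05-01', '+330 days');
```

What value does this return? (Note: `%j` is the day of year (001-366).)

086

First apply '+330 days': 2048-05-01 → 2049-03-27.
Day-of-year for 2049-03-27: days since 2049-01-01 inclusive = 86, zero-padded to 086.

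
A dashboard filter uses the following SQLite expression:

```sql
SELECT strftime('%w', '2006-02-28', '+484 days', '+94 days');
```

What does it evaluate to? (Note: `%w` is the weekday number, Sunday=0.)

First apply '+484 days', '+94 days': 2006-02-28 → 2007-09-29.
2007-09-29 is a Saturday; with Sunday=0 that is 6.

6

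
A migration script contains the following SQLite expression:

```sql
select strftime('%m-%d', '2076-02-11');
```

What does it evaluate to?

02-11

`%m-%d` extracts the month-day: 02-11.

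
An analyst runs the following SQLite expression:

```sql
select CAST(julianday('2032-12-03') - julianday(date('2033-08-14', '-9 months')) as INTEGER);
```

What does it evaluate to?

Adding -9 months to 2033-08-14 gives 2032-11-14.
16 days remain in November 2032 after the 14th (30 − 14).
Then 3 days into December 2032.
Total: 16 + 3 = 19.

19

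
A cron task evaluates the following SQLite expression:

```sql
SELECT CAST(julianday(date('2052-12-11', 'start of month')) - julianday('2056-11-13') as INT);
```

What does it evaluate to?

`start of month` rewinds 2052-12-11 to 2052-12-01.
30 days remain in December 2052 after the 1st (31 − 1).
Full months from January 2053 through October 2056 contribute their day counts.
Then 13 days into November 2056.
Total: 30 + 31 + 28 + 31 + 30 + 31 + 30 + 31 + 31 + 30 + 31 + 30 + 31 + 31 + 28 + 31 + 30 + 31 + 30 + 31 + 31 + 30 + 31 + 30 + 31 + 31 + 28 + 31 + 30 + 31 + 30 + 31 + 31 + 30 + 31 + 30 + 31 + 31 + 29 + 31 + 30 + 31 + 30 + 31 + 31 + 30 + 31 + 13 = 1443.
The subtraction is earlier − later, so the result is −1443 → -1443.

-1443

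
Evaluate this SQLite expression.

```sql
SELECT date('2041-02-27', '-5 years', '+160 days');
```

2036-08-05

Adding -5 years to 2041-02-27 gives 2036-02-27.
Applying '+160 days' to 2036-02-27: counting 160 days forward gives 2036-08-05.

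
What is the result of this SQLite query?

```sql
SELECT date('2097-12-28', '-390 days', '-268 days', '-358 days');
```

Applying '-390 days' to 2097-12-28: counting 390 days back gives 2096-12-03.
Applying '-268 days' to 2096-12-03: counting 268 days back gives 2096-03-10.
Applying '-358 days' to 2096-03-10: counting 358 days back gives 2095-03-18.

2095-03-18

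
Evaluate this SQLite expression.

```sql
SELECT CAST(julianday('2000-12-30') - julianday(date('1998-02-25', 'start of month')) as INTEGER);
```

1063

`start of month` rewinds 1998-02-25 to 1998-02-01.
27 days remain in February 1998 after the 1st (28 − 1).
Full months from March 1998 through November 2000 contribute their day counts.
Then 30 days into December 2000.
Total: 27 + 31 + 30 + 31 + 30 + 31 + 31 + 30 + 31 + 30 + 31 + 31 + 28 + 31 + 30 + 31 + 30 + 31 + 31 + 30 + 31 + 30 + 31 + 31 + 29 + 31 + 30 + 31 + 30 + 31 + 31 + 30 + 31 + 30 + 30 = 1063.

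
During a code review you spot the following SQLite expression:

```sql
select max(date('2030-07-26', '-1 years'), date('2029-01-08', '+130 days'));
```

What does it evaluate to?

date('2030-07-26', '-1 years') → 2029-07-26.
date('2029-01-08', '+130 days') → 2029-05-18.
Later of the two is 2029-07-26.

2029-07-26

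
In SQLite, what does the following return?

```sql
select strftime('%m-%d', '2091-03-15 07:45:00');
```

03-15

`%m-%d` extracts the month-day: 03-15.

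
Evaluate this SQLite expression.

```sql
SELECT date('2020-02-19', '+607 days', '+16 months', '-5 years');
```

2018-02-18

Applying '+607 days' to 2020-02-19: counting 607 days forward gives 2021-10-18.
Adding +16 months to 2021-10-18 gives 2023-02-18.
Adding -5 years to 2023-02-18 gives 2018-02-18.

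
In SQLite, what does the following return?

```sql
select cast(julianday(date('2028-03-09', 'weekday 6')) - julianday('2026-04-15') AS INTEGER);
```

696

`weekday 6` advances to the next Saturday; 2028-03-09 is a Thursday, so it moves forward to 2028-03-11.
15 days remain in April 2026 after the 15th (30 − 15).
Full months from May 2026 through February 2028 contribute their day counts.
Then 11 days into March 2028.
Total: 15 + 31 + 30 + 31 + 31 + 30 + 31 + 30 + 31 + 31 + 28 + 31 + 30 + 31 + 30 + 31 + 31 + 30 + 31 + 30 + 31 + 31 + 29 + 11 = 696.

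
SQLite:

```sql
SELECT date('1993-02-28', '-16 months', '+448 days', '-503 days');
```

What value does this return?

1991-09-03

Adding -16 months to 1993-02-28 gives 1991-10-28.
Applying '+448 days' to 1991-10-28: counting 448 days forward gives 1993-01-18.
Applying '-503 days' to 1993-01-18: counting 503 days back gives 1991-09-03.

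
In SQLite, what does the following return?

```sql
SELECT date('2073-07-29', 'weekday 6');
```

`weekday 6` advances to the next Saturday; 2073-07-29 is already a Saturday, so it stays at 2073-07-29.

2073-07-29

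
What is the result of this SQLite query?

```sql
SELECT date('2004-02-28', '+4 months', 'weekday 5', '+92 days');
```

2004-10-02

Adding +4 months to 2004-02-28 gives 2004-06-28.
`weekday 5` advances to the next Friday; 2004-06-28 is a Monday, so it moves forward to 2004-07-02.
Applying '+92 days' to 2004-07-02: counting 92 days forward gives 2004-10-02.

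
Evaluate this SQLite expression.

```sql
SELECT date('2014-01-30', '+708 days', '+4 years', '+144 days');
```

2020-05-31

Applying '+708 days' to 2014-01-30: counting 708 days forward gives 2016-01-08.
Adding +4 years to 2016-01-08 gives 2020-01-08.
Applying '+144 days' to 2020-01-08: counting 144 days forward gives 2020-05-31.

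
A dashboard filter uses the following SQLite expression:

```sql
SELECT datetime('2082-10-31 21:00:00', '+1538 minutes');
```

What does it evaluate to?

1538 minutes = 25h 38m; +1538 minutes from 2082-10-31 21:00:00 is 2082-11-01 22:38:00 (crosses midnight).

2082-11-01 22:38:00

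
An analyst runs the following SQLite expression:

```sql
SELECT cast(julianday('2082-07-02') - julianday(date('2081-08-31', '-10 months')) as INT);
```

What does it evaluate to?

609

Adding -10 months to 2081-08-31 gives 2080-10-31.
0 days remain in October 2080 after the 31st (31 − 31).
Full months from November 2080 through June 2082 contribute their day counts.
Then 2 days into July 2082.
Total: 0 + 30 + 31 + 31 + 28 + 31 + 30 + 31 + 30 + 31 + 31 + 30 + 31 + 30 + 31 + 31 + 28 + 31 + 30 + 31 + 30 + 2 = 609.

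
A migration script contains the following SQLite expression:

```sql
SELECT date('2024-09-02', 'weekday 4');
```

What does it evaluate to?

`weekday 4` advances to the next Thursday; 2024-09-02 is a Monday, so it moves forward to 2024-09-05.

2024-09-05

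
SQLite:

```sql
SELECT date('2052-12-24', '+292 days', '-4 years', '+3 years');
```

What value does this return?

2052-10-12

Applying '+292 days' to 2052-12-24: counting 292 days forward gives 2053-10-12.
Adding -4 years to 2053-10-12 gives 2049-10-12.
Adding +3 years to 2049-10-12 gives 2052-10-12.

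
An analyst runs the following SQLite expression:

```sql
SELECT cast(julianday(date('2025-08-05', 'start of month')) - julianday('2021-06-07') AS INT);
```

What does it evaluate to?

`start of month` rewinds 2025-08-05 to 2025-08-01.
23 days remain in June 2021 after the 7th (30 − 7).
Full months from July 2021 through July 2025 contribute their day counts.
Then 1 day into August 2025.
Total: 23 + 31 + 31 + 30 + 31 + 30 + 31 + 31 + 28 + 31 + 30 + 31 + 30 + 31 + 31 + 30 + 31 + 30 + 31 + 31 + 28 + 31 + 30 + 31 + 30 + 31 + 31 + 30 + 31 + 30 + 31 + 31 + 29 + 31 + 30 + 31 + 30 + 31 + 31 + 30 + 31 + 30 + 31 + 31 + 28 + 31 + 30 + 31 + 30 + 31 + 1 = 1516.

1516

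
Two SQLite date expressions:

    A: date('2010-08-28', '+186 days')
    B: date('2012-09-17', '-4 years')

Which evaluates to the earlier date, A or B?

A = 2011-03-02.
B = 2008-09-17.
B is earlier.

B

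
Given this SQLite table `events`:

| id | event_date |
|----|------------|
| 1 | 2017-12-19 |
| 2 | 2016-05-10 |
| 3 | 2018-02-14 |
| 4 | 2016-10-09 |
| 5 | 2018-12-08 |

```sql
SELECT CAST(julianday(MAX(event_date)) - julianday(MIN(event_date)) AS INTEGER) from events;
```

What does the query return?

942

MIN = 2016-05-10, MAX = 2018-12-08.
21 days remain in May 2016 after the 10th (31 − 10).
Full months from June 2016 through November 2018 contribute their day counts.
Then 8 days into December 2018.
Total: 21 + 30 + 31 + 31 + 30 + 31 + 30 + 31 + 31 + 28 + 31 + 30 + 31 + 30 + 31 + 31 + 30 + 31 + 30 + 31 + 31 + 28 + 31 + 30 + 31 + 30 + 31 + 31 + 30 + 31 + 30 + 8 = 942.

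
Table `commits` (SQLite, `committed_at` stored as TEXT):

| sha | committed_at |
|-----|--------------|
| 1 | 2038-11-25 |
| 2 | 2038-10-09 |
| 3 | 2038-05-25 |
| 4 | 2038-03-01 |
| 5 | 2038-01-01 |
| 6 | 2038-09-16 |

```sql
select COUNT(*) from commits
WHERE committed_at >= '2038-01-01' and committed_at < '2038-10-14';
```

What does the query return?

5

Rows in [2038-01-01, 2038-10-14): 2038-10-09, 2038-05-25, 2038-03-01, 2038-01-01, 2038-09-16 → 5 rows.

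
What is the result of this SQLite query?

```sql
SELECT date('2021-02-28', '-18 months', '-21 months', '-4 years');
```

2013-11-28

Adding -18 months to 2021-02-28 gives 2019-08-28.
Adding -21 months to 2019-08-28 gives 2017-11-28.
Adding -4 years to 2017-11-28 gives 2013-11-28.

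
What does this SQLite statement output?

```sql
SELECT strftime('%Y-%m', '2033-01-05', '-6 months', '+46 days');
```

First apply '-6 months', '+46 days': 2033-01-05 → 2032-08-20.
`%Y-%m` extracts the year-month: 2032-08.

2032-08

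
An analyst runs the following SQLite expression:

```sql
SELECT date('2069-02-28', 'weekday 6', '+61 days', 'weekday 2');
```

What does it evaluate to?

2069-05-07

`weekday 6` advances to the next Saturday; 2069-02-28 is a Thursday, so it moves forward to 2069-03-02.
Applying '+61 days' to 2069-03-02: counting 61 days forward gives 2069-05-02.
`weekday 2` advances to the next Tuesday; 2069-05-02 is a Thursday, so it moves forward to 2069-05-07.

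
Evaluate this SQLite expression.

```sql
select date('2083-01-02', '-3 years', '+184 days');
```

Adding -3 years to 2083-01-02 gives 2080-01-02.
Applying '+184 days' to 2080-01-02: counting 184 days forward gives 2080-07-04.

2080-07-04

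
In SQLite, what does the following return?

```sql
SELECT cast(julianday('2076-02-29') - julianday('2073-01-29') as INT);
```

1126

2 days remain in January 2073 after the 29th (31 − 29).
Full months from February 2073 through January 2076 contribute their day counts.
Then 29 days into February 2076.
Total: 2 + 28 + 31 + 30 + 31 + 30 + 31 + 31 + 30 + 31 + 30 + 31 + 31 + 28 + 31 + 30 + 31 + 30 + 31 + 31 + 30 + 31 + 30 + 31 + 31 + 28 + 31 + 30 + 31 + 30 + 31 + 31 + 30 + 31 + 30 + 31 + 31 + 29 = 1126.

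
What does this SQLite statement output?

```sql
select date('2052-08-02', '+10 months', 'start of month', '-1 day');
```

Adding +10 months to 2052-08-02 gives 2053-06-02.
`start of month` rewinds 2053-06-02 to 2053-06-01.
Going back 1 day from 2053-06-01 reaches 2053-05-31 (last day of May, 31 days).

2053-05-31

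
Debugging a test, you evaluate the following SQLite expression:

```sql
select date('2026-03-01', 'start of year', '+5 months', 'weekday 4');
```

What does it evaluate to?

`start of year` rewinds 2026-03-01 to 2026-01-01.
Adding +5 months to 2026-01-01 gives 2026-06-01.
`weekday 4` advances to the next Thursday; 2026-06-01 is a Monday, so it moves forward to 2026-06-04.

2026-06-04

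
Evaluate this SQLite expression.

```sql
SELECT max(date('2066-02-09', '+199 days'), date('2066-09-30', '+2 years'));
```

2068-09-30

date('2066-02-09', '+199 days') → 2066-08-27.
date('2066-09-30', '+2 years') → 2068-09-30.
Later of the two is 2068-09-30.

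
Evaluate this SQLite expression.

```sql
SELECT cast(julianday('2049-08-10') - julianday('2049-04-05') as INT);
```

127

25 days remain in April 2049 after the 5th (30 − 5).
May 2049: 31 days.
June 2049: 30 days.
July 2049: 31 days.
Then 10 days into August 2049.
Total: 25 + 31 + 30 + 31 + 10 = 127.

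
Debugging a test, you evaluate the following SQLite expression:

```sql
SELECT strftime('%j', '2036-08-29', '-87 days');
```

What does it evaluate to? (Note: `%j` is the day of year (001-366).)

155

First apply '-87 days': 2036-08-29 → 2036-06-03.
Day-of-year for 2036-06-03: days since 2036-01-01 inclusive = 155, zero-padded to 155.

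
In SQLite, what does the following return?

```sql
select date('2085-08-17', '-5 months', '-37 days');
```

Adding -5 months to 2085-08-17 gives 2085-03-17.
Going back 17 days from 2085-03-17 reaches 2085-02-28 (last day of February, 28 days).
Going back 20 days within February lands on 2085-02-08.

2085-02-08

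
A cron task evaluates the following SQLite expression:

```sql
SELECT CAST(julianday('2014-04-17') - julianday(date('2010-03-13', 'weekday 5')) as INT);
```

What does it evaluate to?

`weekday 5` advances to the next Friday; 2010-03-13 is a Saturday, so it moves forward to 2010-03-19.
12 days remain in March 2010 after the 19th (31 − 19).
Full months from April 2010 through March 2014 contribute their day counts.
Then 17 days into April 2014.
Total: 12 + 30 + 31 + 30 + 31 + 31 + 30 + 31 + 30 + 31 + 31 + 28 + 31 + 30 + 31 + 30 + 31 + 31 + 30 + 31 + 30 + 31 + 31 + 29 + 31 + 30 + 31 + 30 + 31 + 31 + 30 + 31 + 30 + 31 + 31 + 28 + 31 + 30 + 31 + 30 + 31 + 31 + 30 + 31 + 30 + 31 + 31 + 28 + 31 + 17 = 1490.

1490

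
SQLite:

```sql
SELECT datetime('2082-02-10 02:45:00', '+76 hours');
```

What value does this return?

2082-02-13 06:45:00

+76 hours from 2082-02-10 02:45:00 is 2082-02-13 06:45:00 (crosses midnight).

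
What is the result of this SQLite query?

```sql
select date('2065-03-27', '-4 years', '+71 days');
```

Adding -4 years to 2065-03-27 gives 2061-03-27.
Applying '+71 days' to 2061-03-27: counting 71 days forward gives 2061-06-06.

2061-06-06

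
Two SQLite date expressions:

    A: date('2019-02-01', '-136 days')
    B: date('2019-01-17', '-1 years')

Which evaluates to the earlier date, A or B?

A = 2018-09-18.
B = 2018-01-17.
B is earlier.

B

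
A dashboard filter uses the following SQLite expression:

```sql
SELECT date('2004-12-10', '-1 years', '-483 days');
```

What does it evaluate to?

Adding -1 year to 2004-12-10 gives 2003-12-10.
Applying '-483 days' to 2003-12-10: counting 483 days back gives 2002-08-14.

2002-08-14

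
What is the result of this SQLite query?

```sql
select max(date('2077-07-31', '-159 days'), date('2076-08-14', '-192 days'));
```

2077-02-22

date('2077-07-31', '-159 days') → 2077-02-22.
date('2076-08-14', '-192 days') → 2076-02-04.
Later of the two is 2077-02-22.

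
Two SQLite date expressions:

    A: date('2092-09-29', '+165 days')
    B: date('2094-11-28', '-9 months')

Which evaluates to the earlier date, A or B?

A

A = 2093-03-13.
B = 2094-02-28.
A is earlier.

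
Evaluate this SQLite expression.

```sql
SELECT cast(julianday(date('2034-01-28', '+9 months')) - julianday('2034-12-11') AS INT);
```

Adding +9 months to 2034-01-28 gives 2034-10-28.
3 days remain in October 2034 after the 28th (31 − 28).
November 2034: 30 days.
Then 11 days into December 2034.
Total: 3 + 30 + 11 = 44.
The subtraction is earlier − later, so the result is −44 → -44.

-44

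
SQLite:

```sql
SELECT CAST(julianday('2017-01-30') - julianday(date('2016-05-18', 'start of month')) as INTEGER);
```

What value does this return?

274

`start of month` rewinds 2016-05-18 to 2016-05-01.
30 days remain in May 2016 after the 1st (31 − 1).
Full months from June 2016 through December 2016 contribute their day counts.
Then 30 days into January 2017.
Total: 30 + 30 + 31 + 31 + 30 + 31 + 30 + 31 + 30 = 274.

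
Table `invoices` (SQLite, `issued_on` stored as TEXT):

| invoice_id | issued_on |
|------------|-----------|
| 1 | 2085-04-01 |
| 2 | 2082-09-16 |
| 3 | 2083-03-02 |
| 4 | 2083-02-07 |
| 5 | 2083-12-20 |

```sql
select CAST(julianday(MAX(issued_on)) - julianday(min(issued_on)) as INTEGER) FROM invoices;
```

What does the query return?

MIN = 2082-09-16, MAX = 2085-04-01.
14 days remain in September 2082 after the 16th (30 − 16).
Full months from October 2082 through March 2085 contribute their day counts.
Then 1 day into April 2085.
Total: 14 + 31 + 30 + 31 + 31 + 28 + 31 + 30 + 31 + 30 + 31 + 31 + 30 + 31 + 30 + 31 + 31 + 29 + 31 + 30 + 31 + 30 + 31 + 31 + 30 + 31 + 30 + 31 + 31 + 28 + 31 + 1 = 928.

928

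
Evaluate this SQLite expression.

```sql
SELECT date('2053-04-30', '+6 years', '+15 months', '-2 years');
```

2058-07-30

Adding +6 years to 2053-04-30 gives 2059-04-30.
Adding +15 months to 2059-04-30 gives 2060-07-30.
Adding -2 years to 2060-07-30 gives 2058-07-30.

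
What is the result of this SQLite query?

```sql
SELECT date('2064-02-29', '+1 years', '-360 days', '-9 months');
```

2063-06-06

Adding +1 year to 2064-02-29 targets 2065-02-29, but 2065 is not a leap year, so SQLite normalizes to 2065-03-01.
Applying '-360 days' to 2065-03-01: counting 360 days back gives 2064-03-06.
Adding -9 months to 2064-03-06 gives 2063-06-06.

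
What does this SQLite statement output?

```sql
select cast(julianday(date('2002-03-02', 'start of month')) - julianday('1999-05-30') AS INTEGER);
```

`start of month` rewinds 2002-03-02 to 2002-03-01.
1 day remains in May 1999 after the 30th (31 − 30).
Full months from June 1999 through February 2002 contribute their day counts.
Then 1 day into March 2002.
Total: 1 + 30 + 31 + 31 + 30 + 31 + 30 + 31 + 31 + 29 + 31 + 30 + 31 + 30 + 31 + 31 + 30 + 31 + 30 + 31 + 31 + 28 + 31 + 30 + 31 + 30 + 31 + 31 + 30 + 31 + 30 + 31 + 31 + 28 + 1 = 1006.

1006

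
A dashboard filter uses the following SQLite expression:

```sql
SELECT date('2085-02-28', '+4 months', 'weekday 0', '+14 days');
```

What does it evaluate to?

2085-07-15

Adding +4 months to 2085-02-28 gives 2085-06-28.
`weekday 0` advances to the next Sunday; 2085-06-28 is a Thursday, so it moves forward to 2085-07-01.
Advancing 14 more days within July lands on 2085-07-15.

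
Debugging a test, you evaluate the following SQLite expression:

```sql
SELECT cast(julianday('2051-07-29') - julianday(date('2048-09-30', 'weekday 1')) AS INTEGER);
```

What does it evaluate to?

1027

`weekday 1` advances to the next Monday; 2048-09-30 is a Wednesday, so it moves forward to 2048-10-05.
26 days remain in October 2048 after the 5th (31 − 5).
Full months from November 2048 through June 2051 contribute their day counts.
Then 29 days into July 2051.
Total: 26 + 30 + 31 + 31 + 28 + 31 + 30 + 31 + 30 + 31 + 31 + 30 + 31 + 30 + 31 + 31 + 28 + 31 + 30 + 31 + 30 + 31 + 31 + 30 + 31 + 30 + 31 + 31 + 28 + 31 + 30 + 31 + 30 + 29 = 1027.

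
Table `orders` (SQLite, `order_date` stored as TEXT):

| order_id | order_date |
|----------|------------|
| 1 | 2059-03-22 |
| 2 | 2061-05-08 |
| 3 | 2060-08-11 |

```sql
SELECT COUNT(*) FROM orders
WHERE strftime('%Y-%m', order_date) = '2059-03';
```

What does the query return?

Rows with year-month 2059-03: 2059-03-22 → 1.

1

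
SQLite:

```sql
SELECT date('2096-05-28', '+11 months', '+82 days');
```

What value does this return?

2097-07-19

Adding +11 months to 2096-05-28 gives 2097-04-28.
Applying '+82 days' to 2097-04-28: counting 82 days forward gives 2097-07-19.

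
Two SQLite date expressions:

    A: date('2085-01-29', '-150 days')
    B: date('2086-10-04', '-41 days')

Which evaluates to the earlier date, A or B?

A

A = 2084-09-01.
B = 2086-08-24.
A is earlier.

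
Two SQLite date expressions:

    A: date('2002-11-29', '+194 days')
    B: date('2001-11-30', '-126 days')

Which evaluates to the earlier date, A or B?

A = 2003-06-11.
B = 2001-07-27.
B is earlier.

B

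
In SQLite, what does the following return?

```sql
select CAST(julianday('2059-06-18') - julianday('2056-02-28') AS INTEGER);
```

1 day remains in February 2056 after the 28th (29 − 28).
Full months from March 2056 through May 2059 contribute their day counts.
Then 18 days into June 2059.
Total: 1 + 31 + 30 + 31 + 30 + 31 + 31 + 30 + 31 + 30 + 31 + 31 + 28 + 31 + 30 + 31 + 30 + 31 + 31 + 30 + 31 + 30 + 31 + 31 + 28 + 31 + 30 + 31 + 30 + 31 + 31 + 30 + 31 + 30 + 31 + 31 + 28 + 31 + 30 + 31 + 18 = 1206.

1206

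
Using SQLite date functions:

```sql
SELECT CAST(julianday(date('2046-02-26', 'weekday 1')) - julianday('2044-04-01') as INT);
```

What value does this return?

`weekday 1` advances to the next Monday; 2046-02-26 is already a Monday, so it stays at 2046-02-26.
29 days remain in April 2044 after the 1st (30 − 1).
Full months from May 2044 through January 2046 contribute their day counts.
Then 26 days into February 2046.
Total: 29 + 31 + 30 + 31 + 31 + 30 + 31 + 30 + 31 + 31 + 28 + 31 + 30 + 31 + 30 + 31 + 31 + 30 + 31 + 30 + 31 + 31 + 26 = 696.

696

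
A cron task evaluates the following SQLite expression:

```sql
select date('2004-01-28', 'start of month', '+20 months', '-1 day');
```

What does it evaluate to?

2005-08-31

`start of month` rewinds 2004-01-28 to 2004-01-01.
Adding +20 months to 2004-01-01 gives 2005-09-01.
Going back 1 day from 2005-09-01 reaches 2005-08-31 (last day of August, 31 days).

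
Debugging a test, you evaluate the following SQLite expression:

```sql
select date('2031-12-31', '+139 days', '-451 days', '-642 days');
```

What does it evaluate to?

2029-05-21

Applying '+139 days' to 2031-12-31: counting 139 days forward gives 2032-05-18.
Applying '-451 days' to 2032-05-18: counting 451 days back gives 2031-02-22.
Applying '-642 days' to 2031-02-22: counting 642 days back gives 2029-05-21.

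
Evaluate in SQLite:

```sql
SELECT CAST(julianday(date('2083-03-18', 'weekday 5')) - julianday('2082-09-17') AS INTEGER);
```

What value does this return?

`weekday 5` advances to the next Friday; 2083-03-18 is a Thursday, so it moves forward to 2083-03-19.
13 days remain in September 2082 after the 17th (30 − 17).
October 2082: 31 days.
November 2082: 30 days.
December 2082: 31 days.
January 2083: 31 days.
February 2083: 28 days.
Then 19 days into March 2083.
Total: 13 + 31 + 30 + 31 + 31 + 28 + 19 = 183.

183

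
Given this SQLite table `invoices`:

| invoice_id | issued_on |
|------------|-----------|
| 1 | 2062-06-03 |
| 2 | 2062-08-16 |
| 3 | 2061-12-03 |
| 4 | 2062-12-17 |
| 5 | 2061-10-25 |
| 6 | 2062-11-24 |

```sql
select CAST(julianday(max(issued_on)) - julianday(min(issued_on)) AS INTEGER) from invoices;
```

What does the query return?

418

MIN = 2061-10-25, MAX = 2062-12-17.
6 days remain in October 2061 after the 25th (31 − 25).
Full months from November 2061 through November 2062 contribute their day counts.
Then 17 days into December 2062.
Total: 6 + 30 + 31 + 31 + 28 + 31 + 30 + 31 + 30 + 31 + 31 + 30 + 31 + 30 + 17 = 418.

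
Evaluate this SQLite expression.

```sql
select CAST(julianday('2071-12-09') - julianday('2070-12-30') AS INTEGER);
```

1 day remains in December 2070 after the 30th (31 − 30).
Full months from January 2071 through November 2071 contribute their day counts.
Then 9 days into December 2071.
Total: 1 + 31 + 28 + 31 + 30 + 31 + 30 + 31 + 31 + 30 + 31 + 30 + 9 = 344.

344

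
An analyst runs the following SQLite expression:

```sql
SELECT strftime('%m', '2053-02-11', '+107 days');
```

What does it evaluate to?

05

First apply '+107 days': 2053-02-11 → 2053-05-29.
`%m` extracts the 2-digit month (01-12): 05.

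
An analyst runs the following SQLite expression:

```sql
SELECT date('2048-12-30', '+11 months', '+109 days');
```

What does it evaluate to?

2050-03-19

Adding +11 months to 2048-12-30 gives 2049-11-30.
Applying '+109 days' to 2049-11-30: counting 109 days forward gives 2050-03-19.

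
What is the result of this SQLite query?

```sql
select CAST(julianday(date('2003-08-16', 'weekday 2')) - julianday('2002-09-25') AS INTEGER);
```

`weekday 2` advances to the next Tuesday; 2003-08-16 is a Saturday, so it moves forward to 2003-08-19.
5 days remain in September 2002 after the 25th (30 − 25).
Full months from October 2002 through July 2003 contribute their day counts.
Then 19 days into August 2003.
Total: 5 + 31 + 30 + 31 + 31 + 28 + 31 + 30 + 31 + 30 + 31 + 19 = 328.

328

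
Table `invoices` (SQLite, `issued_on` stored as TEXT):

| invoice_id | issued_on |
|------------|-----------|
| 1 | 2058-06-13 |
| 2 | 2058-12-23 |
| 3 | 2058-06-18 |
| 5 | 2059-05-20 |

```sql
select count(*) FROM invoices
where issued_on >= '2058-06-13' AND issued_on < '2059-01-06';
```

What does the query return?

3

Rows in [2058-06-13, 2059-01-06): 2058-06-13, 2058-12-23, 2058-06-18 → 3 rows.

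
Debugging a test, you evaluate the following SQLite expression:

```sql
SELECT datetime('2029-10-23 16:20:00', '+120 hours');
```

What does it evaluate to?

2029-10-28 16:20:00

+120 hours from 2029-10-23 16:20:00 is 2029-10-28 16:20:00 (crosses midnight).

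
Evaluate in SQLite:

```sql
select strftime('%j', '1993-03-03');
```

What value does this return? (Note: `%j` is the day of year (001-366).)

Day-of-year for 1993-03-03: days since 1993-01-01 inclusive = 62, zero-padded to 062.

062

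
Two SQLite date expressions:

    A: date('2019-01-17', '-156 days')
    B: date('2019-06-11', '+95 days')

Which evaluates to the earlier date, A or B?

A

A = 2018-08-14.
B = 2019-09-14.
A is earlier.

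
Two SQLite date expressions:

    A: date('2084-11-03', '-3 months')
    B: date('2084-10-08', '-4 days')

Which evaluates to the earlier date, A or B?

A

A = 2084-08-03.
B = 2084-10-04.
A is earlier.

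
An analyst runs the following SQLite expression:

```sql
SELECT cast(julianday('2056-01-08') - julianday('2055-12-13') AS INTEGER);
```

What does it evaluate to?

18 days remain in December 2055 after the 13th (31 − 13).
Then 8 days into January 2056.
Total: 18 + 8 = 26.

26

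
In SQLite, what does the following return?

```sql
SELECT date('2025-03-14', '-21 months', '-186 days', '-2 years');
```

2020-12-10

Adding -21 months to 2025-03-14 gives 2023-06-14.
Applying '-186 days' to 2023-06-14: counting 186 days back gives 2022-12-10.
Adding -2 years to 2022-12-10 gives 2020-12-10.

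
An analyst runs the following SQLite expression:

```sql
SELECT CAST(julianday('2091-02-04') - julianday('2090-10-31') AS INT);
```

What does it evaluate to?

0 days remain in October 2090 after the 31st (31 − 31).
November 2090: 30 days.
December 2090: 31 days.
January 2091: 31 days.
Then 4 days into February 2091.
Total: 0 + 30 + 31 + 31 + 4 = 96.

96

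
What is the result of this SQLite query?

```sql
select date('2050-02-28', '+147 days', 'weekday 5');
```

2050-07-29

Applying '+147 days' to 2050-02-28: counting 147 days forward gives 2050-07-25.
`weekday 5` advances to the next Friday; 2050-07-25 is a Monday, so it moves forward to 2050-07-29.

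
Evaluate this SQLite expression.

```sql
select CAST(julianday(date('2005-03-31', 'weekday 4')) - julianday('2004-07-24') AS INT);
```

`weekday 4` advances to the next Thursday; 2005-03-31 is already a Thursday, so it stays at 2005-03-31.
7 days remain in July 2004 after the 24th (31 − 24).
Full months from August 2004 through February 2005 contribute their day counts.
Then 31 days into March 2005.
Total: 7 + 31 + 30 + 31 + 30 + 31 + 31 + 28 + 31 = 250.

250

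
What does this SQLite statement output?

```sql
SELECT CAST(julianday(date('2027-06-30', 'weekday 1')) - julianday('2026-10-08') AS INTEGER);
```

270

`weekday 1` advances to the next Monday; 2027-06-30 is a Wednesday, so it moves forward to 2027-07-05.
23 days remain in October 2026 after the 8th (31 − 8).
Full months from November 2026 through June 2027 contribute their day counts.
Then 5 days into July 2027.
Total: 23 + 30 + 31 + 31 + 28 + 31 + 30 + 31 + 30 + 5 = 270.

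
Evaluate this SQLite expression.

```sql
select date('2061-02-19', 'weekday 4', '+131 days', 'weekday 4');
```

2061-07-07

`weekday 4` advances to the next Thursday; 2061-02-19 is a Saturday, so it moves forward to 2061-02-24.
Applying '+131 days' to 2061-02-24: counting 131 days forward gives 2061-07-05.
`weekday 4` advances to the next Thursday; 2061-07-05 is a Tuesday, so it moves forward to 2061-07-07.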